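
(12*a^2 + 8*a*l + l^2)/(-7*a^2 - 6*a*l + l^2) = (-12*a^2 - 8*a*l - l^2)/(7*a^2 + 6*a*l - l^2)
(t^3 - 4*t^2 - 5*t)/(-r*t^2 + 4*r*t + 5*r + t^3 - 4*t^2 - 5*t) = -t/(r - t)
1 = 1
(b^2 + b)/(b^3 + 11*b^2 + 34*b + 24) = b/(b^2 + 10*b + 24)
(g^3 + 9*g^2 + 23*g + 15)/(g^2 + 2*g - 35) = (g^3 + 9*g^2 + 23*g + 15)/(g^2 + 2*g - 35)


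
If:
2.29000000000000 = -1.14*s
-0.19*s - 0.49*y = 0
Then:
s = -2.01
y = 0.78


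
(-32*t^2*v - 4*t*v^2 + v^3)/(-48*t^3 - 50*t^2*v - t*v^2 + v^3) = v*(4*t + v)/(6*t^2 + 7*t*v + v^2)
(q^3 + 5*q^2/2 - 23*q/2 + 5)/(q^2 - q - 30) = (q^2 - 5*q/2 + 1)/(q - 6)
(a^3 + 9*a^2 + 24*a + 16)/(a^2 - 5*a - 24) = (a^3 + 9*a^2 + 24*a + 16)/(a^2 - 5*a - 24)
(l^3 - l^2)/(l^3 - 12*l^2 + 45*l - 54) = l^2*(l - 1)/(l^3 - 12*l^2 + 45*l - 54)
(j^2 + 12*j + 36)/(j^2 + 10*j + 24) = (j + 6)/(j + 4)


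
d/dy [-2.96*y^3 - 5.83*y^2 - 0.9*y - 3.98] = -8.88*y^2 - 11.66*y - 0.9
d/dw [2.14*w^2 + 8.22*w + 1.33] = 4.28*w + 8.22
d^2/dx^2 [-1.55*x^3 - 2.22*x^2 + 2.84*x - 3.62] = -9.3*x - 4.44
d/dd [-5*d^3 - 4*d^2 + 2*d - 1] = -15*d^2 - 8*d + 2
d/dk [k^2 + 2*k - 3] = 2*k + 2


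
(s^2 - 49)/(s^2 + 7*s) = (s - 7)/s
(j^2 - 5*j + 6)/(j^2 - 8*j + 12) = (j - 3)/(j - 6)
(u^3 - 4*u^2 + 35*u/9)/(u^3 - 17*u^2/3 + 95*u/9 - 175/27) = 3*u/(3*u - 5)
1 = 1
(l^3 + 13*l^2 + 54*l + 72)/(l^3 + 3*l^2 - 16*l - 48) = (l + 6)/(l - 4)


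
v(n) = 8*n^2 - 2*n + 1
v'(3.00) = 46.00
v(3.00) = 67.00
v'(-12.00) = -194.00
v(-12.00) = 1177.00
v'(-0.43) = -8.88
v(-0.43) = 3.34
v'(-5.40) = -88.40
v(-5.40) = 245.08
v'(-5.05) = -82.80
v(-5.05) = 215.12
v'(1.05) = 14.80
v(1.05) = 7.72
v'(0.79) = 10.64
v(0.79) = 4.41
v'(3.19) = 49.04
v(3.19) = 76.03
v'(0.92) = 12.72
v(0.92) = 5.93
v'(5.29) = 82.64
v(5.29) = 214.29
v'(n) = 16*n - 2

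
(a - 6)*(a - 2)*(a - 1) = a^3 - 9*a^2 + 20*a - 12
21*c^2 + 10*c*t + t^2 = (3*c + t)*(7*c + t)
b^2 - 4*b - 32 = (b - 8)*(b + 4)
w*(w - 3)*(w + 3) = w^3 - 9*w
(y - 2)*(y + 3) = y^2 + y - 6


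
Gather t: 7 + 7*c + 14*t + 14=7*c + 14*t + 21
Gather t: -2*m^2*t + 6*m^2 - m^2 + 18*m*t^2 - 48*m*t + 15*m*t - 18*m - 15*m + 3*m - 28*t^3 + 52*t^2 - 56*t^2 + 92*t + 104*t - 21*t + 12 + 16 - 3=5*m^2 - 30*m - 28*t^3 + t^2*(18*m - 4) + t*(-2*m^2 - 33*m + 175) + 25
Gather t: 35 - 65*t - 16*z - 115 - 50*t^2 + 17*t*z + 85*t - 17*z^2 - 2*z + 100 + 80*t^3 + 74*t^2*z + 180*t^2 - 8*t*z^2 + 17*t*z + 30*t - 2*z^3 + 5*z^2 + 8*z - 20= 80*t^3 + t^2*(74*z + 130) + t*(-8*z^2 + 34*z + 50) - 2*z^3 - 12*z^2 - 10*z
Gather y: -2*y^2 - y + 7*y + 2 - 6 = -2*y^2 + 6*y - 4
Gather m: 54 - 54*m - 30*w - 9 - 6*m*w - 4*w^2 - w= m*(-6*w - 54) - 4*w^2 - 31*w + 45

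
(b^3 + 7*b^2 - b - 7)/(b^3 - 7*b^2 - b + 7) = (b + 7)/(b - 7)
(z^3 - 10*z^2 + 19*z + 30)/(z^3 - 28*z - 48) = (z^2 - 4*z - 5)/(z^2 + 6*z + 8)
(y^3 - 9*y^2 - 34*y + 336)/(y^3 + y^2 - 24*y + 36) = (y^2 - 15*y + 56)/(y^2 - 5*y + 6)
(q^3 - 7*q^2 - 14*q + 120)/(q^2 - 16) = (q^2 - 11*q + 30)/(q - 4)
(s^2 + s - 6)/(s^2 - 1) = (s^2 + s - 6)/(s^2 - 1)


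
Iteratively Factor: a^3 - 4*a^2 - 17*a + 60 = (a - 3)*(a^2 - a - 20) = (a - 3)*(a + 4)*(a - 5)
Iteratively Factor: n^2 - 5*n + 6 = (n - 2)*(n - 3)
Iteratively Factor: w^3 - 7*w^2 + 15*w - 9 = (w - 3)*(w^2 - 4*w + 3) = (w - 3)*(w - 1)*(w - 3)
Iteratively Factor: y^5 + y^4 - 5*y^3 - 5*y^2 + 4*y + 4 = (y - 2)*(y^4 + 3*y^3 + y^2 - 3*y - 2) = (y - 2)*(y + 2)*(y^3 + y^2 - y - 1) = (y - 2)*(y - 1)*(y + 2)*(y^2 + 2*y + 1) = (y - 2)*(y - 1)*(y + 1)*(y + 2)*(y + 1)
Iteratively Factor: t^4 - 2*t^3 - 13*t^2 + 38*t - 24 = (t - 2)*(t^3 - 13*t + 12) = (t - 2)*(t - 1)*(t^2 + t - 12) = (t - 2)*(t - 1)*(t + 4)*(t - 3)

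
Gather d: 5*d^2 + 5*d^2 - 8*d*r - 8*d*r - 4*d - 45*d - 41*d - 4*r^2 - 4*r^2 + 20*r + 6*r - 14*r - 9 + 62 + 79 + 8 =10*d^2 + d*(-16*r - 90) - 8*r^2 + 12*r + 140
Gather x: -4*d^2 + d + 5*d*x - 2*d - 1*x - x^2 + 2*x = -4*d^2 - d - x^2 + x*(5*d + 1)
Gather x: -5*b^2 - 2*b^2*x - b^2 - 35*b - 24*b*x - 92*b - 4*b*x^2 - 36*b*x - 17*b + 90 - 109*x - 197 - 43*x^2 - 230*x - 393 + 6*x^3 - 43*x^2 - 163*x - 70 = -6*b^2 - 144*b + 6*x^3 + x^2*(-4*b - 86) + x*(-2*b^2 - 60*b - 502) - 570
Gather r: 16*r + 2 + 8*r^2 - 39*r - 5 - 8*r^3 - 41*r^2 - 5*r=-8*r^3 - 33*r^2 - 28*r - 3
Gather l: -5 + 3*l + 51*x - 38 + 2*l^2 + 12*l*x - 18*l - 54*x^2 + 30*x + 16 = 2*l^2 + l*(12*x - 15) - 54*x^2 + 81*x - 27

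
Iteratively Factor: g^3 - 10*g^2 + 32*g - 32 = (g - 4)*(g^2 - 6*g + 8) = (g - 4)^2*(g - 2)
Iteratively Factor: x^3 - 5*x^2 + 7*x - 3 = (x - 3)*(x^2 - 2*x + 1) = (x - 3)*(x - 1)*(x - 1)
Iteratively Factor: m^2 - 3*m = (m)*(m - 3)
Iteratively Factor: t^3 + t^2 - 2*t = (t)*(t^2 + t - 2) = t*(t + 2)*(t - 1)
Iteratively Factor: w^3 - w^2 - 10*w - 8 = (w + 2)*(w^2 - 3*w - 4) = (w + 1)*(w + 2)*(w - 4)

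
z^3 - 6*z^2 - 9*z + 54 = (z - 6)*(z - 3)*(z + 3)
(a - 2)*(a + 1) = a^2 - a - 2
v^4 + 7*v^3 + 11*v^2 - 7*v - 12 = (v - 1)*(v + 1)*(v + 3)*(v + 4)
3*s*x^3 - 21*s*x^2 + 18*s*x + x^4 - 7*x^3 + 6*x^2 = x*(3*s + x)*(x - 6)*(x - 1)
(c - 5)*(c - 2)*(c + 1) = c^3 - 6*c^2 + 3*c + 10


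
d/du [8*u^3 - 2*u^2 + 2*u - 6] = 24*u^2 - 4*u + 2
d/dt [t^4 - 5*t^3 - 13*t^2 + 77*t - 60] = 4*t^3 - 15*t^2 - 26*t + 77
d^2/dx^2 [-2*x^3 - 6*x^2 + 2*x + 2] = -12*x - 12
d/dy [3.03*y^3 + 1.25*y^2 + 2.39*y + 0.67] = 9.09*y^2 + 2.5*y + 2.39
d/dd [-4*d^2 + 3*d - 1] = 3 - 8*d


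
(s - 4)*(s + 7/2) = s^2 - s/2 - 14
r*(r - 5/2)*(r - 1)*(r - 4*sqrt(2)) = r^4 - 4*sqrt(2)*r^3 - 7*r^3/2 + 5*r^2/2 + 14*sqrt(2)*r^2 - 10*sqrt(2)*r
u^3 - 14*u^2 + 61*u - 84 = (u - 7)*(u - 4)*(u - 3)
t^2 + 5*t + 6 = (t + 2)*(t + 3)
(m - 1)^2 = m^2 - 2*m + 1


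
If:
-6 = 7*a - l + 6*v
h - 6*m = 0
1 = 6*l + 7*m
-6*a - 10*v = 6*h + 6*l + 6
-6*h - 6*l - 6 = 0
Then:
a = -805/493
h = -42/29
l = 13/29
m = -7/29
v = 483/493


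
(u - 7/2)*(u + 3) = u^2 - u/2 - 21/2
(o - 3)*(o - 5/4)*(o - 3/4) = o^3 - 5*o^2 + 111*o/16 - 45/16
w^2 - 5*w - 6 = (w - 6)*(w + 1)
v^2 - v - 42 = (v - 7)*(v + 6)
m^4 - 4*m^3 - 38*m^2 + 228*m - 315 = (m - 5)*(m - 3)^2*(m + 7)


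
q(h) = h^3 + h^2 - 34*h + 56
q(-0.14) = 60.78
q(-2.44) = 130.39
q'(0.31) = -33.09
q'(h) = 3*h^2 + 2*h - 34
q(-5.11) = 122.42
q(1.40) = 13.10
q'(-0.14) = -34.22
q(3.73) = -5.01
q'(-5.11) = 34.12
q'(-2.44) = -21.02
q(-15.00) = -2584.00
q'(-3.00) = -13.00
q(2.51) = -7.23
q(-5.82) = 90.62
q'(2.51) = -10.08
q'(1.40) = -25.32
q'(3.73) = 15.20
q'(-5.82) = 55.98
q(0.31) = 45.59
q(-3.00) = 140.00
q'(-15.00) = 611.00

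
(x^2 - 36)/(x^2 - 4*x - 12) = (x + 6)/(x + 2)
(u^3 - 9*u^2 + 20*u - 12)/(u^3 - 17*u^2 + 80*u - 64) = (u^2 - 8*u + 12)/(u^2 - 16*u + 64)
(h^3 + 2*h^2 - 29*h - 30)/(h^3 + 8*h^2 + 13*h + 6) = (h - 5)/(h + 1)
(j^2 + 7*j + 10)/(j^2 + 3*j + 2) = (j + 5)/(j + 1)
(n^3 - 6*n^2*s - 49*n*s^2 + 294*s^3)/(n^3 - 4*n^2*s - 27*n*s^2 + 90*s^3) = (-n^2 + 49*s^2)/(-n^2 - 2*n*s + 15*s^2)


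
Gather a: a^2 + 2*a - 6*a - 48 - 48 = a^2 - 4*a - 96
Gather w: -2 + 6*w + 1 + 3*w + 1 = 9*w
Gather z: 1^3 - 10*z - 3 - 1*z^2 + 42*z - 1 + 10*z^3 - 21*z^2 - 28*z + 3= 10*z^3 - 22*z^2 + 4*z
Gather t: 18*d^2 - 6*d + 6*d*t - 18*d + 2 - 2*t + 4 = 18*d^2 - 24*d + t*(6*d - 2) + 6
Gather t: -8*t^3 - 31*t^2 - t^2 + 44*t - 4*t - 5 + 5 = -8*t^3 - 32*t^2 + 40*t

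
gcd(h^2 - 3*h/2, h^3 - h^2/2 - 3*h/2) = h^2 - 3*h/2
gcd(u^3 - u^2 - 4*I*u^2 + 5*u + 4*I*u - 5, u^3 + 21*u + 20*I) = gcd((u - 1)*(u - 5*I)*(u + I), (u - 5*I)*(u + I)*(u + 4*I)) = u^2 - 4*I*u + 5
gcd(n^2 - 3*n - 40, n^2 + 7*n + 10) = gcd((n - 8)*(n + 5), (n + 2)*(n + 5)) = n + 5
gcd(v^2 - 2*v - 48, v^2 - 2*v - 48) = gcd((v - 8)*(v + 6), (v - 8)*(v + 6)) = v^2 - 2*v - 48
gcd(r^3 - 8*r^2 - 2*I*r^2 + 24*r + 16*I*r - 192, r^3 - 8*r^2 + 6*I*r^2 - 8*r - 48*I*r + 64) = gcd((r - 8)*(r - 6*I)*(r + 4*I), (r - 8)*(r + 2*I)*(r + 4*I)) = r^2 + r*(-8 + 4*I) - 32*I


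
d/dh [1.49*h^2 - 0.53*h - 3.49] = 2.98*h - 0.53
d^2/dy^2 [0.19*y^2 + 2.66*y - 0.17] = 0.380000000000000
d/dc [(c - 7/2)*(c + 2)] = 2*c - 3/2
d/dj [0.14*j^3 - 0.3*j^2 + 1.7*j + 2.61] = 0.42*j^2 - 0.6*j + 1.7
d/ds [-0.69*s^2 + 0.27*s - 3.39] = 0.27 - 1.38*s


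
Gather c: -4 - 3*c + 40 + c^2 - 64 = c^2 - 3*c - 28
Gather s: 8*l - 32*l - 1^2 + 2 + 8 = 9 - 24*l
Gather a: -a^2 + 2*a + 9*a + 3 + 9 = -a^2 + 11*a + 12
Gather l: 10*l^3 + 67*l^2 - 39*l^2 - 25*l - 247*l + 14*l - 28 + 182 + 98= 10*l^3 + 28*l^2 - 258*l + 252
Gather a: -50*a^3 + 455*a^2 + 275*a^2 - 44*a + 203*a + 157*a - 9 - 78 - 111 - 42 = -50*a^3 + 730*a^2 + 316*a - 240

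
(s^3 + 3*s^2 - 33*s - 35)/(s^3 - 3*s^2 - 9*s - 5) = (s + 7)/(s + 1)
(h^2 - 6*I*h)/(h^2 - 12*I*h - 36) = h/(h - 6*I)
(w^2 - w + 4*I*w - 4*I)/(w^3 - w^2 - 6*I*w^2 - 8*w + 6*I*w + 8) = (w + 4*I)/(w^2 - 6*I*w - 8)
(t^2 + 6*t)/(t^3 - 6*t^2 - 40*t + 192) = t/(t^2 - 12*t + 32)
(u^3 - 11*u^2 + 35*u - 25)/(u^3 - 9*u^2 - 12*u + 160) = (u^2 - 6*u + 5)/(u^2 - 4*u - 32)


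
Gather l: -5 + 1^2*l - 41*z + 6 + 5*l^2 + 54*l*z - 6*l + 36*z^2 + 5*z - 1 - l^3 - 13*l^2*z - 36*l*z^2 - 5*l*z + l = -l^3 + l^2*(5 - 13*z) + l*(-36*z^2 + 49*z - 4) + 36*z^2 - 36*z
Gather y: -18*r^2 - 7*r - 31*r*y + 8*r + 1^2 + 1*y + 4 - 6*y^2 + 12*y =-18*r^2 + r - 6*y^2 + y*(13 - 31*r) + 5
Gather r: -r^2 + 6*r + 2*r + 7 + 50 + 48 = -r^2 + 8*r + 105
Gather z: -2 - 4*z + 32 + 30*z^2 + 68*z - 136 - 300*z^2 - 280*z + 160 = -270*z^2 - 216*z + 54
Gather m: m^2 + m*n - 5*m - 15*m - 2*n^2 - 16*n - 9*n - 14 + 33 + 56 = m^2 + m*(n - 20) - 2*n^2 - 25*n + 75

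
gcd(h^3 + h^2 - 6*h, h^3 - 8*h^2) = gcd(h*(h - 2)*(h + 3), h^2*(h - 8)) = h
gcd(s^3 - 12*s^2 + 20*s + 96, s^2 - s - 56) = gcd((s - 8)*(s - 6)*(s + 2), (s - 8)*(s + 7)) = s - 8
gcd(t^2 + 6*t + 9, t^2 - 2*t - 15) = t + 3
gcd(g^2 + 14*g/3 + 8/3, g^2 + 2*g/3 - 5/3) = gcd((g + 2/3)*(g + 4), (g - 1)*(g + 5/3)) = 1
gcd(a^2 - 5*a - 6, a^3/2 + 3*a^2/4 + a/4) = a + 1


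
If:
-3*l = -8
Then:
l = 8/3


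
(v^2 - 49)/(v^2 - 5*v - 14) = (v + 7)/(v + 2)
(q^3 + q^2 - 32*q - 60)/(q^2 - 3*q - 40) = (q^2 - 4*q - 12)/(q - 8)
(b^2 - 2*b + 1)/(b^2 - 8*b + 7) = (b - 1)/(b - 7)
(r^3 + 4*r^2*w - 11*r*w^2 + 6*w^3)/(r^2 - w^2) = (r^2 + 5*r*w - 6*w^2)/(r + w)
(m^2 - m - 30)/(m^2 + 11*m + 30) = (m - 6)/(m + 6)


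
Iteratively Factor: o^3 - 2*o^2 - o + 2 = (o - 2)*(o^2 - 1) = (o - 2)*(o + 1)*(o - 1)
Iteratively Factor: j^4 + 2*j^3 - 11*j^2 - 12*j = (j - 3)*(j^3 + 5*j^2 + 4*j) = (j - 3)*(j + 1)*(j^2 + 4*j) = j*(j - 3)*(j + 1)*(j + 4)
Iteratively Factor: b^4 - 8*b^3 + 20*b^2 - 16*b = (b - 2)*(b^3 - 6*b^2 + 8*b) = b*(b - 2)*(b^2 - 6*b + 8) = b*(b - 4)*(b - 2)*(b - 2)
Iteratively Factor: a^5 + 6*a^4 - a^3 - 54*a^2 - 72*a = (a + 2)*(a^4 + 4*a^3 - 9*a^2 - 36*a) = (a + 2)*(a + 4)*(a^3 - 9*a) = (a + 2)*(a + 3)*(a + 4)*(a^2 - 3*a) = a*(a + 2)*(a + 3)*(a + 4)*(a - 3)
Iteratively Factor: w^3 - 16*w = (w + 4)*(w^2 - 4*w) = (w - 4)*(w + 4)*(w)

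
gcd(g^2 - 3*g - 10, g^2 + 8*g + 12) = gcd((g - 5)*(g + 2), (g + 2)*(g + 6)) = g + 2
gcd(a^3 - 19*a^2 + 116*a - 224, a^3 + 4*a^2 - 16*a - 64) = a - 4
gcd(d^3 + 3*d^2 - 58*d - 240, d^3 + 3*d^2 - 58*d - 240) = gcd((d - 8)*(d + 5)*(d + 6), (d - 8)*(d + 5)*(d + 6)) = d^3 + 3*d^2 - 58*d - 240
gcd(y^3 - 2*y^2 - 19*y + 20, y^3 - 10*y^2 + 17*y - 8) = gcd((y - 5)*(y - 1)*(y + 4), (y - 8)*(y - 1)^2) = y - 1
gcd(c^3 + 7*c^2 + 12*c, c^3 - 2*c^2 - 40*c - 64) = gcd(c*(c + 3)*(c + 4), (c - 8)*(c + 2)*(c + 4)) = c + 4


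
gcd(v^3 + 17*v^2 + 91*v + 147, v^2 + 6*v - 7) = v + 7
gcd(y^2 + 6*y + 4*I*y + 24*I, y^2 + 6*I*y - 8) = y + 4*I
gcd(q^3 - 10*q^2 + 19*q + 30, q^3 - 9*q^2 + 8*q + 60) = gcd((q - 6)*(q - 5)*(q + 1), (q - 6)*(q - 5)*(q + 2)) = q^2 - 11*q + 30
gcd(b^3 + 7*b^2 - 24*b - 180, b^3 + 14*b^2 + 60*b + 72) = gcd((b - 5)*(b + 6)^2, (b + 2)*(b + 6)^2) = b^2 + 12*b + 36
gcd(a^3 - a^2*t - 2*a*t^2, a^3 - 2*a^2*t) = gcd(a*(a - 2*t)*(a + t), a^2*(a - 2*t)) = -a^2 + 2*a*t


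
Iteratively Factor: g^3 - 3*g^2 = (g - 3)*(g^2) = g*(g - 3)*(g)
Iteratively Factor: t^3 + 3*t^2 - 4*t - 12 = (t + 2)*(t^2 + t - 6) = (t - 2)*(t + 2)*(t + 3)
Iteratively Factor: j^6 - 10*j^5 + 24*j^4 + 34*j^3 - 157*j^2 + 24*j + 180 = (j - 5)*(j^5 - 5*j^4 - j^3 + 29*j^2 - 12*j - 36) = (j - 5)*(j + 2)*(j^4 - 7*j^3 + 13*j^2 + 3*j - 18) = (j - 5)*(j - 3)*(j + 2)*(j^3 - 4*j^2 + j + 6) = (j - 5)*(j - 3)*(j - 2)*(j + 2)*(j^2 - 2*j - 3) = (j - 5)*(j - 3)^2*(j - 2)*(j + 2)*(j + 1)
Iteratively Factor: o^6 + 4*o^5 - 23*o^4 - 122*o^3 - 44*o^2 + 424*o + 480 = (o + 3)*(o^5 + o^4 - 26*o^3 - 44*o^2 + 88*o + 160) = (o + 2)*(o + 3)*(o^4 - o^3 - 24*o^2 + 4*o + 80) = (o - 5)*(o + 2)*(o + 3)*(o^3 + 4*o^2 - 4*o - 16) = (o - 5)*(o + 2)*(o + 3)*(o + 4)*(o^2 - 4) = (o - 5)*(o - 2)*(o + 2)*(o + 3)*(o + 4)*(o + 2)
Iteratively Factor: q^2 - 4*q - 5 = (q - 5)*(q + 1)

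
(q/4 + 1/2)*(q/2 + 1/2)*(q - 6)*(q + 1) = q^4/8 - q^3/4 - 19*q^2/8 - 7*q/2 - 3/2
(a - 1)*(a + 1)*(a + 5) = a^3 + 5*a^2 - a - 5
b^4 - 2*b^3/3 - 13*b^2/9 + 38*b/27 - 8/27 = (b - 1)*(b - 2/3)*(b - 1/3)*(b + 4/3)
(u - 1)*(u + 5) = u^2 + 4*u - 5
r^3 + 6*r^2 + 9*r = r*(r + 3)^2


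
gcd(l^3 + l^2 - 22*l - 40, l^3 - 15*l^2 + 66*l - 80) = l - 5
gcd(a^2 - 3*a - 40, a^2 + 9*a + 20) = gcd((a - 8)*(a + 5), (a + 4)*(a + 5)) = a + 5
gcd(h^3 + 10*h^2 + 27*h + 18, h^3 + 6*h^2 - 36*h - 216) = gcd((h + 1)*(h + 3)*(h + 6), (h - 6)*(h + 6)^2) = h + 6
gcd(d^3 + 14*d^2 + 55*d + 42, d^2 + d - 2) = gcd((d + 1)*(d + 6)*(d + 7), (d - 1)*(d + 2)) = 1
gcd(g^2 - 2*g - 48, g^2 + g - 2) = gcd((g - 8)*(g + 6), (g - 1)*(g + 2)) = 1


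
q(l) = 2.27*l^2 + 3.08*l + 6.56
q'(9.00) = 43.94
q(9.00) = 218.15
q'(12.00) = 57.56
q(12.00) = 370.40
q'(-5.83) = -23.39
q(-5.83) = 65.76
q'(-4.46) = -17.17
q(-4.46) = 37.98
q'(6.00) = 30.32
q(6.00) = 106.76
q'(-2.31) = -7.41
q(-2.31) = 11.56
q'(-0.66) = 0.08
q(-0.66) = 5.52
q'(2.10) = 12.61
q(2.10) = 23.04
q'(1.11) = 8.12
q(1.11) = 12.78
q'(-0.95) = -1.23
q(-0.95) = 5.68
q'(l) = 4.54*l + 3.08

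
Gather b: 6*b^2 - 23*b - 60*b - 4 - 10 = 6*b^2 - 83*b - 14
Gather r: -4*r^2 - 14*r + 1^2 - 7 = -4*r^2 - 14*r - 6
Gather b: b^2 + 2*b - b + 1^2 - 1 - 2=b^2 + b - 2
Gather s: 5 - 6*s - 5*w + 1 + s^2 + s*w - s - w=s^2 + s*(w - 7) - 6*w + 6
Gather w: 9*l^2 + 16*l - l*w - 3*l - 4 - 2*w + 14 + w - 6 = 9*l^2 + 13*l + w*(-l - 1) + 4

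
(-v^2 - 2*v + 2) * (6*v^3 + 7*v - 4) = -6*v^5 - 12*v^4 + 5*v^3 - 10*v^2 + 22*v - 8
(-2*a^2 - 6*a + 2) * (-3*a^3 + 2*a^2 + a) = 6*a^5 + 14*a^4 - 20*a^3 - 2*a^2 + 2*a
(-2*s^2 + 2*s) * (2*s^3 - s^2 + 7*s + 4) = -4*s^5 + 6*s^4 - 16*s^3 + 6*s^2 + 8*s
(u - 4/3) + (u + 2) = 2*u + 2/3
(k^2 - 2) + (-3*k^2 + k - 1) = -2*k^2 + k - 3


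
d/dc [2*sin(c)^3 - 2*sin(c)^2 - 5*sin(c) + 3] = (6*sin(c)^2 - 4*sin(c) - 5)*cos(c)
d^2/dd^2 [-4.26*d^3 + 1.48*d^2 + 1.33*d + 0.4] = 2.96 - 25.56*d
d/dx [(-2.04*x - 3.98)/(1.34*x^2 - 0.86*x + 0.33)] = (2.7336*x^2 + 10.6664*x - 4.096)/(1.7956*x^4 - 2.3048*x^3 + 1.624*x^2 - 0.5676*x + 0.1089)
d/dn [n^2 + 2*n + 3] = 2*n + 2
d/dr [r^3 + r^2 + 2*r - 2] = 3*r^2 + 2*r + 2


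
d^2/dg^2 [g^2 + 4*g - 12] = 2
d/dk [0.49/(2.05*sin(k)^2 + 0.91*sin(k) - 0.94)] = -(2.009*sin(k) + 0.4459)*cos(k)/(2.05*sin(k)^2 + 0.91*sin(k) - 0.94)^2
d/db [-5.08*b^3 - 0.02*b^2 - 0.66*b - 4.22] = -15.24*b^2 - 0.04*b - 0.66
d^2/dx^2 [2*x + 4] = 0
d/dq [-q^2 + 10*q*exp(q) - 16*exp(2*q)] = 10*q*exp(q) - 2*q - 32*exp(2*q) + 10*exp(q)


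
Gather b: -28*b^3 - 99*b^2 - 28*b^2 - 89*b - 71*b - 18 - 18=-28*b^3 - 127*b^2 - 160*b - 36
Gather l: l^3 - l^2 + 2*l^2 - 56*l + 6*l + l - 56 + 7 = l^3 + l^2 - 49*l - 49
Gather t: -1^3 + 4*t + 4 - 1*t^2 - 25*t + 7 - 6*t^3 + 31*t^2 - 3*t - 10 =-6*t^3 + 30*t^2 - 24*t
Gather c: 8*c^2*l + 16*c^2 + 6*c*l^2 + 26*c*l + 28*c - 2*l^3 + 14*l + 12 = c^2*(8*l + 16) + c*(6*l^2 + 26*l + 28) - 2*l^3 + 14*l + 12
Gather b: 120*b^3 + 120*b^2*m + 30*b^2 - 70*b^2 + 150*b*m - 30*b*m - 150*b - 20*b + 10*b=120*b^3 + b^2*(120*m - 40) + b*(120*m - 160)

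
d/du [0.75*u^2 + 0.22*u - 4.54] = 1.5*u + 0.22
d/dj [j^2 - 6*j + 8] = 2*j - 6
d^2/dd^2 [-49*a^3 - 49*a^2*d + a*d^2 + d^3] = 2*a + 6*d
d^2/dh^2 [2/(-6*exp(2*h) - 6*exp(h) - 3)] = 4*(-4*(2*exp(h) + 1)^2*exp(h) + (4*exp(h) + 1)*(2*exp(2*h) + 2*exp(h) + 1))*exp(h)/(3*(2*exp(2*h) + 2*exp(h) + 1)^3)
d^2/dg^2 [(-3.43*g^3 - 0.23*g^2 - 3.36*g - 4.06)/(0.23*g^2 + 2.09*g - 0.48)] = (-2.22044604925031e-16*g^5 - 30.856876*g^3 + 19.20486*g^2 - 18.677148*g - 43.212908)/(0.012167*g^6 + 0.331683*g^5 + 2.937813*g^4 + 7.744913*g^3 - 6.131088*g^2 + 1.444608*g - 0.110592)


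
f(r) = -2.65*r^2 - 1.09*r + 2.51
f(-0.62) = 2.17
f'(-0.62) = 2.20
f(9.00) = -221.95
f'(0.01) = -1.14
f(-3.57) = -27.37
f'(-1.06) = 4.53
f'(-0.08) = -0.67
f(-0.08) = 2.58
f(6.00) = -99.43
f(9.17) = -230.32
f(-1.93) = -5.26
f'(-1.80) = 8.45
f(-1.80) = -4.11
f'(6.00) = -32.89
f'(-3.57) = 17.83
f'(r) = -5.3*r - 1.09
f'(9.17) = -49.69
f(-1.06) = 0.69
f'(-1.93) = 9.14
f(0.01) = 2.50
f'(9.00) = -48.79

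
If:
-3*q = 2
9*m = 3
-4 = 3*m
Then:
No Solution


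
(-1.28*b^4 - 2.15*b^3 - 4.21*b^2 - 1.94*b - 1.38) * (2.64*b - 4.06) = -3.3792*b^5 - 0.479200000000001*b^4 - 2.3854*b^3 + 11.971*b^2 + 4.2332*b + 5.6028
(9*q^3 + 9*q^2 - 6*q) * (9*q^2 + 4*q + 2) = 81*q^5 + 117*q^4 - 6*q^2 - 12*q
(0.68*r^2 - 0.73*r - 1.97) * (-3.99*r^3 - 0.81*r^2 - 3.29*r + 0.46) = -2.7132*r^5 + 2.3619*r^4 + 6.2144*r^3 + 4.3102*r^2 + 6.1455*r - 0.9062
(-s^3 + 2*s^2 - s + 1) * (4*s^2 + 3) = -4*s^5 + 8*s^4 - 7*s^3 + 10*s^2 - 3*s + 3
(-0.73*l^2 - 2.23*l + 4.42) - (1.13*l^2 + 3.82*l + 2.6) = -1.86*l^2 - 6.05*l + 1.82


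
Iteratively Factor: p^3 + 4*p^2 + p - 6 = (p + 2)*(p^2 + 2*p - 3) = (p - 1)*(p + 2)*(p + 3)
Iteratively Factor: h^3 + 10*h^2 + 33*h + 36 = (h + 3)*(h^2 + 7*h + 12) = (h + 3)^2*(h + 4)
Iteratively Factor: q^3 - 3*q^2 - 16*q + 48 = (q - 4)*(q^2 + q - 12) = (q - 4)*(q + 4)*(q - 3)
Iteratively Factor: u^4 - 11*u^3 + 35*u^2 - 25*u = (u - 1)*(u^3 - 10*u^2 + 25*u) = u*(u - 1)*(u^2 - 10*u + 25) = u*(u - 5)*(u - 1)*(u - 5)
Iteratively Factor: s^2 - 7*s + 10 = (s - 2)*(s - 5)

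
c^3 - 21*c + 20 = (c - 4)*(c - 1)*(c + 5)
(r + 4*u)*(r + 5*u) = r^2 + 9*r*u + 20*u^2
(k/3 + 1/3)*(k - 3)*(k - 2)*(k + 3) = k^4/3 - k^3/3 - 11*k^2/3 + 3*k + 6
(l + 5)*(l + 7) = l^2 + 12*l + 35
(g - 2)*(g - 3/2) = g^2 - 7*g/2 + 3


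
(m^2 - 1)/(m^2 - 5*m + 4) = (m + 1)/(m - 4)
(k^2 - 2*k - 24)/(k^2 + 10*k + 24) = (k - 6)/(k + 6)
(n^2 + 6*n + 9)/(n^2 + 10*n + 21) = (n + 3)/(n + 7)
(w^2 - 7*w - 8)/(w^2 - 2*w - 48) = (w + 1)/(w + 6)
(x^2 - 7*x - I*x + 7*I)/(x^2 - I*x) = (x - 7)/x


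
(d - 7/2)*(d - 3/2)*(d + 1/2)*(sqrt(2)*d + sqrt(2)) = sqrt(2)*d^4 - 7*sqrt(2)*d^3/2 - 7*sqrt(2)*d^2/4 + 43*sqrt(2)*d/8 + 21*sqrt(2)/8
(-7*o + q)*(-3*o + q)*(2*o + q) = 42*o^3 + o^2*q - 8*o*q^2 + q^3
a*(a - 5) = a^2 - 5*a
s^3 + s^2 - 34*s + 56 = (s - 4)*(s - 2)*(s + 7)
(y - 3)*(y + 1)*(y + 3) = y^3 + y^2 - 9*y - 9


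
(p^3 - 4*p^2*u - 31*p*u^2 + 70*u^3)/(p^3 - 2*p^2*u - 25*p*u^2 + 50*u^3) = (p - 7*u)/(p - 5*u)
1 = 1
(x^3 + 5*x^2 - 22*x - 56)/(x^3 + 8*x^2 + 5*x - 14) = (x - 4)/(x - 1)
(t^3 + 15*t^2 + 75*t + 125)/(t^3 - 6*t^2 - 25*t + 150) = (t^2 + 10*t + 25)/(t^2 - 11*t + 30)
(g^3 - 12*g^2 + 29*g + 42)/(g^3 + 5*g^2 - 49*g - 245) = (g^2 - 5*g - 6)/(g^2 + 12*g + 35)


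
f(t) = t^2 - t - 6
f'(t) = 2*t - 1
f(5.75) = 21.31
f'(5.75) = 10.50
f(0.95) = -6.05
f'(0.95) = 0.90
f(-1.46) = -2.41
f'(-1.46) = -3.92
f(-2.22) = 1.15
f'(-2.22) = -5.44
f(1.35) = -5.53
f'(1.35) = 1.70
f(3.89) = 5.24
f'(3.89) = 6.78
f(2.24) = -3.22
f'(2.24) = 3.48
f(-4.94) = 23.34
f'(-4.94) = -10.88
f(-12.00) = 150.00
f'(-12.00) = -25.00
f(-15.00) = 234.00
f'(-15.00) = -31.00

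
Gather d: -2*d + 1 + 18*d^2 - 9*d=18*d^2 - 11*d + 1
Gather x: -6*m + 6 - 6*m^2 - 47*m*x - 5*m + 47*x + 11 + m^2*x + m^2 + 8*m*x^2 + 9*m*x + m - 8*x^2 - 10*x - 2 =-5*m^2 - 10*m + x^2*(8*m - 8) + x*(m^2 - 38*m + 37) + 15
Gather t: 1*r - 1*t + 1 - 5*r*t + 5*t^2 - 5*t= r + 5*t^2 + t*(-5*r - 6) + 1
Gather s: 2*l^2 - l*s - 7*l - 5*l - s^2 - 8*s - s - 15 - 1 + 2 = 2*l^2 - 12*l - s^2 + s*(-l - 9) - 14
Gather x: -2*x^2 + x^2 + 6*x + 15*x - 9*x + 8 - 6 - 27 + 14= -x^2 + 12*x - 11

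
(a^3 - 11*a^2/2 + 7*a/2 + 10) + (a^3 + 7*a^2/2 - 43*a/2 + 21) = 2*a^3 - 2*a^2 - 18*a + 31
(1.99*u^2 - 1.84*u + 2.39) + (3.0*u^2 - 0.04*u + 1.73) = 4.99*u^2 - 1.88*u + 4.12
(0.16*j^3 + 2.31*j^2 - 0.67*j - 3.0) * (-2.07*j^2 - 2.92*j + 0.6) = -0.3312*j^5 - 5.2489*j^4 - 5.2623*j^3 + 9.5524*j^2 + 8.358*j - 1.8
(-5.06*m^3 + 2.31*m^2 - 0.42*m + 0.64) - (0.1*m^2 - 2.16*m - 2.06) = -5.06*m^3 + 2.21*m^2 + 1.74*m + 2.7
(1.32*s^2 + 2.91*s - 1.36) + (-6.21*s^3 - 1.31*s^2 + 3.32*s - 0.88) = -6.21*s^3 + 0.01*s^2 + 6.23*s - 2.24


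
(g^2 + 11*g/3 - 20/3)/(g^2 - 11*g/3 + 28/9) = 3*(g + 5)/(3*g - 7)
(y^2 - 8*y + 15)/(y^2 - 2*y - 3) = (y - 5)/(y + 1)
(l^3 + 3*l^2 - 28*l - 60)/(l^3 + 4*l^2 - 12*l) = (l^2 - 3*l - 10)/(l*(l - 2))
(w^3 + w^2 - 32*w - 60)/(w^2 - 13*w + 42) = (w^2 + 7*w + 10)/(w - 7)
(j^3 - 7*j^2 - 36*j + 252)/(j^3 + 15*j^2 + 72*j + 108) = (j^2 - 13*j + 42)/(j^2 + 9*j + 18)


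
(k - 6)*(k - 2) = k^2 - 8*k + 12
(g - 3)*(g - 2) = g^2 - 5*g + 6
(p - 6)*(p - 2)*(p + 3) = p^3 - 5*p^2 - 12*p + 36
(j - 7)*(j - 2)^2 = j^3 - 11*j^2 + 32*j - 28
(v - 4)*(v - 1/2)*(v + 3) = v^3 - 3*v^2/2 - 23*v/2 + 6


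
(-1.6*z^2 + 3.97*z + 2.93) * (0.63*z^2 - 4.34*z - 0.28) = -1.008*z^4 + 9.4451*z^3 - 14.9359*z^2 - 13.8278*z - 0.8204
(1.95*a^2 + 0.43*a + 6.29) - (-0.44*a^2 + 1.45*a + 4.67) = 2.39*a^2 - 1.02*a + 1.62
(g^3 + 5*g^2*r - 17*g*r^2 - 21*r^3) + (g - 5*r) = g^3 + 5*g^2*r - 17*g*r^2 + g - 21*r^3 - 5*r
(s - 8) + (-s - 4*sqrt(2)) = -8 - 4*sqrt(2)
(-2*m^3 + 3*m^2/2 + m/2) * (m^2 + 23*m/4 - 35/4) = -2*m^5 - 10*m^4 + 213*m^3/8 - 41*m^2/4 - 35*m/8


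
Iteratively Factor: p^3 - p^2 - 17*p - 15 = (p + 3)*(p^2 - 4*p - 5) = (p - 5)*(p + 3)*(p + 1)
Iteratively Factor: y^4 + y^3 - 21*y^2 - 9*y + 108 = (y + 3)*(y^3 - 2*y^2 - 15*y + 36) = (y - 3)*(y + 3)*(y^2 + y - 12) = (y - 3)^2*(y + 3)*(y + 4)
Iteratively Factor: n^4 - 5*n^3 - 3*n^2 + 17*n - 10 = (n + 2)*(n^3 - 7*n^2 + 11*n - 5) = (n - 1)*(n + 2)*(n^2 - 6*n + 5) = (n - 5)*(n - 1)*(n + 2)*(n - 1)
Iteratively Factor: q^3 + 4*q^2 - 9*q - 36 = (q + 4)*(q^2 - 9) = (q + 3)*(q + 4)*(q - 3)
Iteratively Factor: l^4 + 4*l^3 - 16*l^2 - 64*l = (l + 4)*(l^3 - 16*l) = (l - 4)*(l + 4)*(l^2 + 4*l) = (l - 4)*(l + 4)^2*(l)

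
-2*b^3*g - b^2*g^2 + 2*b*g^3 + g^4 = g*(-b + g)*(b + g)*(2*b + g)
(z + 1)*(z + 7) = z^2 + 8*z + 7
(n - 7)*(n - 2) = n^2 - 9*n + 14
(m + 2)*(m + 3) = m^2 + 5*m + 6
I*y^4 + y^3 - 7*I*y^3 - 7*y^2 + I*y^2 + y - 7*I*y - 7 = (y - 7)*(y - I)*(y + I)*(I*y + 1)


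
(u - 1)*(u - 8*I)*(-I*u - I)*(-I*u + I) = -u^4 + u^3 + 8*I*u^3 + u^2 - 8*I*u^2 - u - 8*I*u + 8*I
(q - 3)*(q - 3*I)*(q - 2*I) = q^3 - 3*q^2 - 5*I*q^2 - 6*q + 15*I*q + 18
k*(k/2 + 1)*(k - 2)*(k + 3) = k^4/2 + 3*k^3/2 - 2*k^2 - 6*k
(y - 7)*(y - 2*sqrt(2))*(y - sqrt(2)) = y^3 - 7*y^2 - 3*sqrt(2)*y^2 + 4*y + 21*sqrt(2)*y - 28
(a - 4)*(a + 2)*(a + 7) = a^3 + 5*a^2 - 22*a - 56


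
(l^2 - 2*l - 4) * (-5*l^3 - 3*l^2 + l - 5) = -5*l^5 + 7*l^4 + 27*l^3 + 5*l^2 + 6*l + 20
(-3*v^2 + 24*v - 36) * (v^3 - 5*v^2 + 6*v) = -3*v^5 + 39*v^4 - 174*v^3 + 324*v^2 - 216*v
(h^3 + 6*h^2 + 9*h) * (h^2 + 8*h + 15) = h^5 + 14*h^4 + 72*h^3 + 162*h^2 + 135*h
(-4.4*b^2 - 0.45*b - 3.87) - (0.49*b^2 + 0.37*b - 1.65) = -4.89*b^2 - 0.82*b - 2.22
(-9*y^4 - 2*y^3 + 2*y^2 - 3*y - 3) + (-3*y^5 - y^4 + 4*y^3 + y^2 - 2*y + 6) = -3*y^5 - 10*y^4 + 2*y^3 + 3*y^2 - 5*y + 3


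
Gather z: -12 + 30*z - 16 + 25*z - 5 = 55*z - 33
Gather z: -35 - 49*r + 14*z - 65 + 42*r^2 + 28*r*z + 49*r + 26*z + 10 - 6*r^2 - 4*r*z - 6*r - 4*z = 36*r^2 - 6*r + z*(24*r + 36) - 90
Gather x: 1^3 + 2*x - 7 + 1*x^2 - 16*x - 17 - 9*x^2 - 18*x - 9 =-8*x^2 - 32*x - 32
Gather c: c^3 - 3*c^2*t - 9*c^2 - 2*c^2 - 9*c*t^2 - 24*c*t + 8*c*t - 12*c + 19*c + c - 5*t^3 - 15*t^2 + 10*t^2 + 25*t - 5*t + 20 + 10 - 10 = c^3 + c^2*(-3*t - 11) + c*(-9*t^2 - 16*t + 8) - 5*t^3 - 5*t^2 + 20*t + 20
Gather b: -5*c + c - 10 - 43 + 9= -4*c - 44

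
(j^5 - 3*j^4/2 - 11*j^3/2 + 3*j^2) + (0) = j^5 - 3*j^4/2 - 11*j^3/2 + 3*j^2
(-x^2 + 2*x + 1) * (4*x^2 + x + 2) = -4*x^4 + 7*x^3 + 4*x^2 + 5*x + 2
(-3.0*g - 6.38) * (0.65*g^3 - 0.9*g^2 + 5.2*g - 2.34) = -1.95*g^4 - 1.447*g^3 - 9.858*g^2 - 26.156*g + 14.9292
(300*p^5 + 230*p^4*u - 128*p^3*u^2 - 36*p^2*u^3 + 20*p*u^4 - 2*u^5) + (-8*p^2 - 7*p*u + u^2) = 300*p^5 + 230*p^4*u - 128*p^3*u^2 - 36*p^2*u^3 - 8*p^2 + 20*p*u^4 - 7*p*u - 2*u^5 + u^2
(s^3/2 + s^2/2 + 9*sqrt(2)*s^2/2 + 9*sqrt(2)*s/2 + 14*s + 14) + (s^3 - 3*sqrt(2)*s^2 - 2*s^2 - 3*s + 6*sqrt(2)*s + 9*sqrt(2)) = 3*s^3/2 - 3*s^2/2 + 3*sqrt(2)*s^2/2 + 11*s + 21*sqrt(2)*s/2 + 9*sqrt(2) + 14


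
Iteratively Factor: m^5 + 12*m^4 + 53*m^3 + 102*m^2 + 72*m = (m + 3)*(m^4 + 9*m^3 + 26*m^2 + 24*m) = m*(m + 3)*(m^3 + 9*m^2 + 26*m + 24) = m*(m + 3)*(m + 4)*(m^2 + 5*m + 6) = m*(m + 3)^2*(m + 4)*(m + 2)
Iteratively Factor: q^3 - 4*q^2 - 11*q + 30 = (q - 2)*(q^2 - 2*q - 15) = (q - 2)*(q + 3)*(q - 5)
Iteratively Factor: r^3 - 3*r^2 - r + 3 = (r - 1)*(r^2 - 2*r - 3) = (r - 3)*(r - 1)*(r + 1)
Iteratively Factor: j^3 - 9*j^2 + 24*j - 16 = (j - 4)*(j^2 - 5*j + 4) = (j - 4)*(j - 1)*(j - 4)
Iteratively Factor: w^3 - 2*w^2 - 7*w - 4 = (w - 4)*(w^2 + 2*w + 1) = (w - 4)*(w + 1)*(w + 1)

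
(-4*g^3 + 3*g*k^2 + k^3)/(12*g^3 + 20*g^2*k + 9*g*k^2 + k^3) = (-2*g^2 + g*k + k^2)/(6*g^2 + 7*g*k + k^2)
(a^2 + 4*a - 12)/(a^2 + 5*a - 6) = (a - 2)/(a - 1)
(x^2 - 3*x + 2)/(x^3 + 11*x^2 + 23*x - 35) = (x - 2)/(x^2 + 12*x + 35)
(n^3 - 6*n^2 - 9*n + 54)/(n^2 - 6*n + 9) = (n^2 - 3*n - 18)/(n - 3)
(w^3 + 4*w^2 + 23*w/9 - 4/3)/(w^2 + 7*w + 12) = (w^2 + w - 4/9)/(w + 4)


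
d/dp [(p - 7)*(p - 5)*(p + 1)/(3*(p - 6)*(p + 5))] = (p^4 - 2*p^3 - 102*p^2 + 590*p - 655)/(3*(p^4 - 2*p^3 - 59*p^2 + 60*p + 900))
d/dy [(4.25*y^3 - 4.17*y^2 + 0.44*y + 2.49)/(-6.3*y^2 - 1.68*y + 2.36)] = (-26.775*y^4 - 14.28*y^3 + 39.8676*y^2 + 11.6916*y + 5.2216)/(39.69*y^4 + 21.168*y^3 - 26.9136*y^2 - 7.9296*y + 5.5696)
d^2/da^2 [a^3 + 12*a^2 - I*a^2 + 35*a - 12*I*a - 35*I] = 6*a + 24 - 2*I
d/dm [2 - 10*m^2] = -20*m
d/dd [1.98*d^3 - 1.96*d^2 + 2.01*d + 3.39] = 5.94*d^2 - 3.92*d + 2.01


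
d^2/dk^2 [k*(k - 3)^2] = 6*k - 12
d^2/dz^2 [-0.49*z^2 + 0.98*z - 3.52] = -0.980000000000000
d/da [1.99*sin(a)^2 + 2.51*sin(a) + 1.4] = (3.98*sin(a) + 2.51)*cos(a)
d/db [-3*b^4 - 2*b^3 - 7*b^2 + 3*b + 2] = -12*b^3 - 6*b^2 - 14*b + 3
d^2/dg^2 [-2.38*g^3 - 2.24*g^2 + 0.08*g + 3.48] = -14.28*g - 4.48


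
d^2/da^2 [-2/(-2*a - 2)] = 2/(a + 1)^3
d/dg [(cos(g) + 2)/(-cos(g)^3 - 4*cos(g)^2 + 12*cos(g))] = 2*(-cos(g)^3 - 5*cos(g)^2 - 8*cos(g) + 12)*sin(g)/((cos(g) - 2)^2*(cos(g) + 6)^2*cos(g)^2)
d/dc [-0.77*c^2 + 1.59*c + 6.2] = 1.59 - 1.54*c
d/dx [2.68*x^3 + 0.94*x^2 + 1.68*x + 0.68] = 8.04*x^2 + 1.88*x + 1.68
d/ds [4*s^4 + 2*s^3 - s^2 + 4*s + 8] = 16*s^3 + 6*s^2 - 2*s + 4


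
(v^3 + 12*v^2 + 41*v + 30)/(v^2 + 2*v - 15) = (v^2 + 7*v + 6)/(v - 3)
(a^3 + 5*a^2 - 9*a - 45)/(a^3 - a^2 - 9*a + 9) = (a + 5)/(a - 1)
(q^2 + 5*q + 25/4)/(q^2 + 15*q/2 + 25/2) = (q + 5/2)/(q + 5)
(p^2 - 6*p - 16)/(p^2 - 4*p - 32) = (p + 2)/(p + 4)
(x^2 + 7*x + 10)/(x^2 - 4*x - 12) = (x + 5)/(x - 6)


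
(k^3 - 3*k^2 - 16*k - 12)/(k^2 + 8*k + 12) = (k^2 - 5*k - 6)/(k + 6)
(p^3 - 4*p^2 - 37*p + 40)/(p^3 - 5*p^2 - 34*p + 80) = (p - 1)/(p - 2)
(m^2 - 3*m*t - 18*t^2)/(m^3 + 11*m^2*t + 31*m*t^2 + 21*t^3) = (m - 6*t)/(m^2 + 8*m*t + 7*t^2)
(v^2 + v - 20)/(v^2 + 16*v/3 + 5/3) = 3*(v - 4)/(3*v + 1)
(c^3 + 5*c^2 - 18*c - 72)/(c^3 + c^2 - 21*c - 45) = (c^2 + 2*c - 24)/(c^2 - 2*c - 15)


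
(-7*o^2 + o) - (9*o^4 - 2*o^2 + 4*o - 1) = -9*o^4 - 5*o^2 - 3*o + 1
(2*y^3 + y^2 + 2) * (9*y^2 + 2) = 18*y^5 + 9*y^4 + 4*y^3 + 20*y^2 + 4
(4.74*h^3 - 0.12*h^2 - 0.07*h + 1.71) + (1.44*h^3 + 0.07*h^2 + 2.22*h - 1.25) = 6.18*h^3 - 0.05*h^2 + 2.15*h + 0.46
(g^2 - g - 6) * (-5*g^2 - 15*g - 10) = -5*g^4 - 10*g^3 + 35*g^2 + 100*g + 60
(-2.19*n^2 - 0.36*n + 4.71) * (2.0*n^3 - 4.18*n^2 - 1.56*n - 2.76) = -4.38*n^5 + 8.4342*n^4 + 14.3412*n^3 - 13.0818*n^2 - 6.354*n - 12.9996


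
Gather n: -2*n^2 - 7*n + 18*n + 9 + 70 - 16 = -2*n^2 + 11*n + 63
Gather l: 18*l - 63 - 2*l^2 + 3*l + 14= -2*l^2 + 21*l - 49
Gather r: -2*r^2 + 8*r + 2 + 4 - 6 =-2*r^2 + 8*r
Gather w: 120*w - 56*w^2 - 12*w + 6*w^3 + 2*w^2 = 6*w^3 - 54*w^2 + 108*w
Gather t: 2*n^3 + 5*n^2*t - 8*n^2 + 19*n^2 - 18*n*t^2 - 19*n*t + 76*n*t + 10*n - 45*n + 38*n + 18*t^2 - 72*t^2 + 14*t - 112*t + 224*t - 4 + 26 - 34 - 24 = 2*n^3 + 11*n^2 + 3*n + t^2*(-18*n - 54) + t*(5*n^2 + 57*n + 126) - 36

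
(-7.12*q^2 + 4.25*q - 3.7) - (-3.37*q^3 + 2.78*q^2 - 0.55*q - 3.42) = 3.37*q^3 - 9.9*q^2 + 4.8*q - 0.28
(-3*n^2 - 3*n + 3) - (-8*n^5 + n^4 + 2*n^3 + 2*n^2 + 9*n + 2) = 8*n^5 - n^4 - 2*n^3 - 5*n^2 - 12*n + 1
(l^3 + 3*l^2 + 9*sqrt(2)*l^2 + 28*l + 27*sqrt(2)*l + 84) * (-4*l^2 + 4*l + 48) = -4*l^5 - 36*sqrt(2)*l^4 - 8*l^4 - 72*sqrt(2)*l^3 - 52*l^3 - 80*l^2 + 540*sqrt(2)*l^2 + 1680*l + 1296*sqrt(2)*l + 4032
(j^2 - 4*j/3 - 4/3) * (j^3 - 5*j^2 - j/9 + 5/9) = j^5 - 19*j^4/3 + 47*j^3/9 + 199*j^2/27 - 16*j/27 - 20/27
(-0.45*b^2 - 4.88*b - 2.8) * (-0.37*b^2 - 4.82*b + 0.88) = 0.1665*b^4 + 3.9746*b^3 + 24.1616*b^2 + 9.2016*b - 2.464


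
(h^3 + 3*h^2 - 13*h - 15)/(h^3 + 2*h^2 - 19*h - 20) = (h - 3)/(h - 4)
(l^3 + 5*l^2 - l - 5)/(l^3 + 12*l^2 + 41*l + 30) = (l - 1)/(l + 6)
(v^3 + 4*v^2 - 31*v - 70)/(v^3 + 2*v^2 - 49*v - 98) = (v - 5)/(v - 7)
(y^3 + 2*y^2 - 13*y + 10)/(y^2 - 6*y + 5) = (y^2 + 3*y - 10)/(y - 5)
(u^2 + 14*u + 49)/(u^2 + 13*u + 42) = (u + 7)/(u + 6)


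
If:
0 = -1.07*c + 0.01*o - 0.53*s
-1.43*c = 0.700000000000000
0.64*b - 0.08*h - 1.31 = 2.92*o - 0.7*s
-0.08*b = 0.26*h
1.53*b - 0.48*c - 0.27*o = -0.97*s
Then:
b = -0.85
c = -0.49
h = 0.26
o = -0.41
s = 0.98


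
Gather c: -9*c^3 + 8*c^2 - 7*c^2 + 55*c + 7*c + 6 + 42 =-9*c^3 + c^2 + 62*c + 48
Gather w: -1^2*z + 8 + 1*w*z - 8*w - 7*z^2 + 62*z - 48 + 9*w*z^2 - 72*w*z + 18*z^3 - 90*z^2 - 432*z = w*(9*z^2 - 71*z - 8) + 18*z^3 - 97*z^2 - 371*z - 40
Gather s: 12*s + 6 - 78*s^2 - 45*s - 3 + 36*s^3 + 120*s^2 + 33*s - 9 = 36*s^3 + 42*s^2 - 6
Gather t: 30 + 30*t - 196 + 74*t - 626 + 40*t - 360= 144*t - 1152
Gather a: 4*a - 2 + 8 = 4*a + 6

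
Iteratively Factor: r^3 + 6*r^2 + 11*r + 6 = (r + 1)*(r^2 + 5*r + 6) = (r + 1)*(r + 2)*(r + 3)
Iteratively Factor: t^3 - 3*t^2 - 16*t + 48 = (t + 4)*(t^2 - 7*t + 12) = (t - 3)*(t + 4)*(t - 4)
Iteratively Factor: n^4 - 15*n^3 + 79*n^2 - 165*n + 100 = (n - 4)*(n^3 - 11*n^2 + 35*n - 25) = (n - 4)*(n - 1)*(n^2 - 10*n + 25) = (n - 5)*(n - 4)*(n - 1)*(n - 5)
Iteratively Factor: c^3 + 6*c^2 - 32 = (c - 2)*(c^2 + 8*c + 16) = (c - 2)*(c + 4)*(c + 4)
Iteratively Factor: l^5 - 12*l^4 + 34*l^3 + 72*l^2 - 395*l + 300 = (l - 5)*(l^4 - 7*l^3 - l^2 + 67*l - 60) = (l - 5)^2*(l^3 - 2*l^2 - 11*l + 12) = (l - 5)^2*(l - 1)*(l^2 - l - 12) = (l - 5)^2*(l - 1)*(l + 3)*(l - 4)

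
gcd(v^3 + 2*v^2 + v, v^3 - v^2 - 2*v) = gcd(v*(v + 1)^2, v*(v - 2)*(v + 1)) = v^2 + v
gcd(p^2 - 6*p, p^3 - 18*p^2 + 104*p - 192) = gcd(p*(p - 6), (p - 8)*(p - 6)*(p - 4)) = p - 6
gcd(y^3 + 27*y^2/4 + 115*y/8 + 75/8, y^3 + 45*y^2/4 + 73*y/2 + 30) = y + 5/4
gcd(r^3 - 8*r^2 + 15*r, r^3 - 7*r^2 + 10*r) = r^2 - 5*r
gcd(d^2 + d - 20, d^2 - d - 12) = d - 4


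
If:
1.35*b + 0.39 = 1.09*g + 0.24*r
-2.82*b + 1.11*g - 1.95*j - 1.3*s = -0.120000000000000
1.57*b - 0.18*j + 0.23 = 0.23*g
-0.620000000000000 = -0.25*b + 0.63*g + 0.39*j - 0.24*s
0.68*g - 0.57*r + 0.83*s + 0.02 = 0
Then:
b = -0.25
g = -0.28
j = -0.55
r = 1.48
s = 1.22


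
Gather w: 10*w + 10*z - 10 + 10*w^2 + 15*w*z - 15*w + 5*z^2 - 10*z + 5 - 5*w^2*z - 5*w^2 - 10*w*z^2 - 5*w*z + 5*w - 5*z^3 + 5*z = w^2*(5 - 5*z) + w*(-10*z^2 + 10*z) - 5*z^3 + 5*z^2 + 5*z - 5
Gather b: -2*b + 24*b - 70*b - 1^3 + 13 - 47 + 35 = -48*b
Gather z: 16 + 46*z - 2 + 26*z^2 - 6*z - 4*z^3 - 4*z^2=-4*z^3 + 22*z^2 + 40*z + 14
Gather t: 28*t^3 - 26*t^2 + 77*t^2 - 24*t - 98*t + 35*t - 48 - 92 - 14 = 28*t^3 + 51*t^2 - 87*t - 154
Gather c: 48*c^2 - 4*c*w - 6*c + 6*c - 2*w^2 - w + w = 48*c^2 - 4*c*w - 2*w^2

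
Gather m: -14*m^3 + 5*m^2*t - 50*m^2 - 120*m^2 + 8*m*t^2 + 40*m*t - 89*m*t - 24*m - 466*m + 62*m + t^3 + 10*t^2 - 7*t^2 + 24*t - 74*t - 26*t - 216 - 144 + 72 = -14*m^3 + m^2*(5*t - 170) + m*(8*t^2 - 49*t - 428) + t^3 + 3*t^2 - 76*t - 288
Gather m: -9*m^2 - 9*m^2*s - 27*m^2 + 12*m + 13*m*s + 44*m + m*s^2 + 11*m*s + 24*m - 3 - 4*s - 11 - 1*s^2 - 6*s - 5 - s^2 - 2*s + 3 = m^2*(-9*s - 36) + m*(s^2 + 24*s + 80) - 2*s^2 - 12*s - 16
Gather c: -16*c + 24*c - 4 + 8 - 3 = 8*c + 1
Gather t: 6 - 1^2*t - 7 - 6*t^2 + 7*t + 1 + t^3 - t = t^3 - 6*t^2 + 5*t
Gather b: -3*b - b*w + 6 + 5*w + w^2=b*(-w - 3) + w^2 + 5*w + 6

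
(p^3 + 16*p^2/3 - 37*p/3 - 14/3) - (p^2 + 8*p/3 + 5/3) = p^3 + 13*p^2/3 - 15*p - 19/3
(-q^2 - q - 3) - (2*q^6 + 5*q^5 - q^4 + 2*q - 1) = -2*q^6 - 5*q^5 + q^4 - q^2 - 3*q - 2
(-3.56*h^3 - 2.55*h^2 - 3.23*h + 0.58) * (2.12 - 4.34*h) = 15.4504*h^4 + 3.5198*h^3 + 8.6122*h^2 - 9.3648*h + 1.2296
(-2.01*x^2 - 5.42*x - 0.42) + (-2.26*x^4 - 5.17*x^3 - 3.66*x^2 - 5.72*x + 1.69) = -2.26*x^4 - 5.17*x^3 - 5.67*x^2 - 11.14*x + 1.27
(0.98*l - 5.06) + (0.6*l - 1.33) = 1.58*l - 6.39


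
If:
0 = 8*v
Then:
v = 0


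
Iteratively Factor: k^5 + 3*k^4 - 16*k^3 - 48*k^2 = (k)*(k^4 + 3*k^3 - 16*k^2 - 48*k) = k*(k + 3)*(k^3 - 16*k) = k^2*(k + 3)*(k^2 - 16) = k^2*(k - 4)*(k + 3)*(k + 4)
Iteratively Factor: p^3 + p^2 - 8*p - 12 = (p + 2)*(p^2 - p - 6) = (p + 2)^2*(p - 3)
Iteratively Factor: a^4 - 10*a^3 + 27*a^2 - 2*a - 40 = (a - 2)*(a^3 - 8*a^2 + 11*a + 20) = (a - 2)*(a + 1)*(a^2 - 9*a + 20) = (a - 5)*(a - 2)*(a + 1)*(a - 4)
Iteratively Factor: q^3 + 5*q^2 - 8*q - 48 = (q - 3)*(q^2 + 8*q + 16) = (q - 3)*(q + 4)*(q + 4)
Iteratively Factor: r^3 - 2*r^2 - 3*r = (r + 1)*(r^2 - 3*r) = r*(r + 1)*(r - 3)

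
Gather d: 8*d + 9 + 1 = 8*d + 10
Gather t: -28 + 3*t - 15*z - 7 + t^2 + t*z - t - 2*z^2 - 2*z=t^2 + t*(z + 2) - 2*z^2 - 17*z - 35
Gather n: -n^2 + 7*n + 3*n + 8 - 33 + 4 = -n^2 + 10*n - 21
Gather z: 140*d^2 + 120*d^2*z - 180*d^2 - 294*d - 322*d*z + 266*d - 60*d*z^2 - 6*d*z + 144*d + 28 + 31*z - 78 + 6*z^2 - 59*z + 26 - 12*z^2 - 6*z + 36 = -40*d^2 + 116*d + z^2*(-60*d - 6) + z*(120*d^2 - 328*d - 34) + 12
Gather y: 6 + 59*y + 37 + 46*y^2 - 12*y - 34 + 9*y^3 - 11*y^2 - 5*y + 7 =9*y^3 + 35*y^2 + 42*y + 16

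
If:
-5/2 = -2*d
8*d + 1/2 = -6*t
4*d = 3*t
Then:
No Solution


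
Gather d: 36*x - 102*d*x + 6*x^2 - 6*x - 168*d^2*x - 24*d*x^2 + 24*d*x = -168*d^2*x + d*(-24*x^2 - 78*x) + 6*x^2 + 30*x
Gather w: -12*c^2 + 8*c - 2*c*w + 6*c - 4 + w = -12*c^2 + 14*c + w*(1 - 2*c) - 4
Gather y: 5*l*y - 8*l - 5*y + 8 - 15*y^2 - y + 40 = -8*l - 15*y^2 + y*(5*l - 6) + 48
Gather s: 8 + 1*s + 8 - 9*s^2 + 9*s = -9*s^2 + 10*s + 16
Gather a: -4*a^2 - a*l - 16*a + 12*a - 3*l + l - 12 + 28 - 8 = -4*a^2 + a*(-l - 4) - 2*l + 8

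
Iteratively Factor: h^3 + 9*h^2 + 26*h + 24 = (h + 2)*(h^2 + 7*h + 12) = (h + 2)*(h + 3)*(h + 4)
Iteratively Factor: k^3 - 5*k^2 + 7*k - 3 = (k - 1)*(k^2 - 4*k + 3) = (k - 1)^2*(k - 3)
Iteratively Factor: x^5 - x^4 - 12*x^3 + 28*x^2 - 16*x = (x - 2)*(x^4 + x^3 - 10*x^2 + 8*x) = (x - 2)*(x + 4)*(x^3 - 3*x^2 + 2*x) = x*(x - 2)*(x + 4)*(x^2 - 3*x + 2) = x*(x - 2)*(x - 1)*(x + 4)*(x - 2)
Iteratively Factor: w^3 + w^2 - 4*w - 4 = (w + 2)*(w^2 - w - 2) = (w + 1)*(w + 2)*(w - 2)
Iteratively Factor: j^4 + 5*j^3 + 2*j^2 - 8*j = (j + 2)*(j^3 + 3*j^2 - 4*j) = (j + 2)*(j + 4)*(j^2 - j) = j*(j + 2)*(j + 4)*(j - 1)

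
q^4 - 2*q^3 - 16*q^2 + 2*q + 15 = (q - 5)*(q - 1)*(q + 1)*(q + 3)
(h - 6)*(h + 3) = h^2 - 3*h - 18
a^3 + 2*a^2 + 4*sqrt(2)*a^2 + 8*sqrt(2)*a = a*(a + 2)*(a + 4*sqrt(2))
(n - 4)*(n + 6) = n^2 + 2*n - 24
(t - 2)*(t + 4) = t^2 + 2*t - 8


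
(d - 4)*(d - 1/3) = d^2 - 13*d/3 + 4/3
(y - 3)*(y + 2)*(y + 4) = y^3 + 3*y^2 - 10*y - 24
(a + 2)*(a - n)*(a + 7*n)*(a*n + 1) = a^4*n + 6*a^3*n^2 + 2*a^3*n + a^3 - 7*a^2*n^3 + 12*a^2*n^2 + 6*a^2*n + 2*a^2 - 14*a*n^3 - 7*a*n^2 + 12*a*n - 14*n^2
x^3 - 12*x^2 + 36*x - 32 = (x - 8)*(x - 2)^2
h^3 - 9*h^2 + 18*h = h*(h - 6)*(h - 3)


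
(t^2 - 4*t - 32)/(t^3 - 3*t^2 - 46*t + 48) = (t + 4)/(t^2 + 5*t - 6)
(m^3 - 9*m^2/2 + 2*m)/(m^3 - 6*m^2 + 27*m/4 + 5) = 2*m*(2*m - 1)/(4*m^2 - 8*m - 5)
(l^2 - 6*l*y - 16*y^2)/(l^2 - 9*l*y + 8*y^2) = (-l - 2*y)/(-l + y)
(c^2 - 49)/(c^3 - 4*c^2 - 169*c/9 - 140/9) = 9*(c + 7)/(9*c^2 + 27*c + 20)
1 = 1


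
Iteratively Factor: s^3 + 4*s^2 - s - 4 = (s + 4)*(s^2 - 1) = (s - 1)*(s + 4)*(s + 1)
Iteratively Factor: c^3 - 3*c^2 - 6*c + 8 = (c - 4)*(c^2 + c - 2) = (c - 4)*(c + 2)*(c - 1)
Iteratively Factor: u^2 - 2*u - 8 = (u - 4)*(u + 2)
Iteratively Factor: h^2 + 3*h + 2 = (h + 2)*(h + 1)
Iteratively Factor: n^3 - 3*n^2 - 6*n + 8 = (n - 4)*(n^2 + n - 2) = (n - 4)*(n - 1)*(n + 2)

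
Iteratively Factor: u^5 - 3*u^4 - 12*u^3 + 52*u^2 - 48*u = (u + 4)*(u^4 - 7*u^3 + 16*u^2 - 12*u) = (u - 2)*(u + 4)*(u^3 - 5*u^2 + 6*u) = u*(u - 2)*(u + 4)*(u^2 - 5*u + 6) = u*(u - 2)^2*(u + 4)*(u - 3)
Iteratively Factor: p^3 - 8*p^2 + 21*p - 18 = (p - 3)*(p^2 - 5*p + 6) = (p - 3)^2*(p - 2)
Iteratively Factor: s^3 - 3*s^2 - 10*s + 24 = (s - 4)*(s^2 + s - 6) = (s - 4)*(s - 2)*(s + 3)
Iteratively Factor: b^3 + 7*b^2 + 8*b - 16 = (b + 4)*(b^2 + 3*b - 4) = (b - 1)*(b + 4)*(b + 4)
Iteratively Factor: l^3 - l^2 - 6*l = (l + 2)*(l^2 - 3*l) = l*(l + 2)*(l - 3)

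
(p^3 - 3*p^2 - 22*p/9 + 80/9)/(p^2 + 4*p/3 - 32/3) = (3*p^2 - p - 10)/(3*(p + 4))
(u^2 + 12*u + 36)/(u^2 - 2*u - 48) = (u + 6)/(u - 8)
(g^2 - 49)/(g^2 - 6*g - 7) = (g + 7)/(g + 1)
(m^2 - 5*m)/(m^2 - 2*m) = (m - 5)/(m - 2)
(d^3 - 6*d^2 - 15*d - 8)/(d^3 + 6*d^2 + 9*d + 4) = (d - 8)/(d + 4)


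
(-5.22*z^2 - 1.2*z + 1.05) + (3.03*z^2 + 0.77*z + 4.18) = -2.19*z^2 - 0.43*z + 5.23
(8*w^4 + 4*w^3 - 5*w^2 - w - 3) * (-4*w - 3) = -32*w^5 - 40*w^4 + 8*w^3 + 19*w^2 + 15*w + 9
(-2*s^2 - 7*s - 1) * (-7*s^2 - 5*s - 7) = 14*s^4 + 59*s^3 + 56*s^2 + 54*s + 7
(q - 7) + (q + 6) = 2*q - 1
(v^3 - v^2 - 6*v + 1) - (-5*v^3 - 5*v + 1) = 6*v^3 - v^2 - v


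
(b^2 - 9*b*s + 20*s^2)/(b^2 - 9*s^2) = (b^2 - 9*b*s + 20*s^2)/(b^2 - 9*s^2)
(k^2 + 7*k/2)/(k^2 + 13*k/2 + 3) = k*(2*k + 7)/(2*k^2 + 13*k + 6)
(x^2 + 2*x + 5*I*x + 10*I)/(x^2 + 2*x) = (x + 5*I)/x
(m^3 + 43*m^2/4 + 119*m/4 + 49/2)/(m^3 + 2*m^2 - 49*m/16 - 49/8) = 4*(m + 7)/(4*m - 7)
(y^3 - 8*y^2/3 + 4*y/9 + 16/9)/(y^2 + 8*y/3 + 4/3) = (3*y^2 - 10*y + 8)/(3*(y + 2))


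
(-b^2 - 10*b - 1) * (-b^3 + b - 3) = b^5 + 10*b^4 - 7*b^2 + 29*b + 3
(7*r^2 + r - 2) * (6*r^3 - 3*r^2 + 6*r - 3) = 42*r^5 - 15*r^4 + 27*r^3 - 9*r^2 - 15*r + 6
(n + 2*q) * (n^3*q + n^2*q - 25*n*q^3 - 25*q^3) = n^4*q + 2*n^3*q^2 + n^3*q - 25*n^2*q^3 + 2*n^2*q^2 - 50*n*q^4 - 25*n*q^3 - 50*q^4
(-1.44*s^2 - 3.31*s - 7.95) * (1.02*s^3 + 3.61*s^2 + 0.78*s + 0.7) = -1.4688*s^5 - 8.5746*s^4 - 21.1813*s^3 - 32.2893*s^2 - 8.518*s - 5.565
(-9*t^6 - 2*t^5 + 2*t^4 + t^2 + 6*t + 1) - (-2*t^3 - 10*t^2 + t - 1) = -9*t^6 - 2*t^5 + 2*t^4 + 2*t^3 + 11*t^2 + 5*t + 2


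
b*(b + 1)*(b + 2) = b^3 + 3*b^2 + 2*b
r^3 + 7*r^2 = r^2*(r + 7)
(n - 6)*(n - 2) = n^2 - 8*n + 12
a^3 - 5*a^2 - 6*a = a*(a - 6)*(a + 1)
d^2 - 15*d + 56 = (d - 8)*(d - 7)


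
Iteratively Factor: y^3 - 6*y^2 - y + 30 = (y + 2)*(y^2 - 8*y + 15) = (y - 5)*(y + 2)*(y - 3)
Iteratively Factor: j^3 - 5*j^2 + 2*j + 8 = (j - 2)*(j^2 - 3*j - 4) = (j - 2)*(j + 1)*(j - 4)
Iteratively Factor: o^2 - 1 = (o + 1)*(o - 1)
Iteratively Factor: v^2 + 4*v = (v)*(v + 4)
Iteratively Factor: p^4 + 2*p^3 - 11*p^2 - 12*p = (p + 1)*(p^3 + p^2 - 12*p) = (p + 1)*(p + 4)*(p^2 - 3*p) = (p - 3)*(p + 1)*(p + 4)*(p)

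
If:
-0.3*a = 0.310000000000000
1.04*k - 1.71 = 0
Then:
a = -1.03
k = 1.64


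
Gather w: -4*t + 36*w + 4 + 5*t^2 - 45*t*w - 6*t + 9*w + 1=5*t^2 - 10*t + w*(45 - 45*t) + 5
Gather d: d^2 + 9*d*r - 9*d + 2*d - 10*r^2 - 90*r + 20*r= d^2 + d*(9*r - 7) - 10*r^2 - 70*r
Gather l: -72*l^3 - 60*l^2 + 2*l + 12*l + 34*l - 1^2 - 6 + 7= -72*l^3 - 60*l^2 + 48*l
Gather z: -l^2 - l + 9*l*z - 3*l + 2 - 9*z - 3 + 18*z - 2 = -l^2 - 4*l + z*(9*l + 9) - 3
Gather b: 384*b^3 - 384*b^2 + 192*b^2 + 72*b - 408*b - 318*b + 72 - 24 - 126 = 384*b^3 - 192*b^2 - 654*b - 78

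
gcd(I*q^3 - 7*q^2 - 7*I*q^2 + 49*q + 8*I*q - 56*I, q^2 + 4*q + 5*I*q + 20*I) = 1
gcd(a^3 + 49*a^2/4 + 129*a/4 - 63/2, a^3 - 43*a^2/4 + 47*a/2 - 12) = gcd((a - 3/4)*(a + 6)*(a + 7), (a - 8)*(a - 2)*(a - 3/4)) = a - 3/4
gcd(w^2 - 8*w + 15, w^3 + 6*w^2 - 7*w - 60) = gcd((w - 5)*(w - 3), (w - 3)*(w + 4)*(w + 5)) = w - 3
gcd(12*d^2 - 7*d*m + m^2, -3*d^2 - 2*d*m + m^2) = 3*d - m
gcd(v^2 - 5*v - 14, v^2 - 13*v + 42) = v - 7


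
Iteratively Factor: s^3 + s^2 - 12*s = (s)*(s^2 + s - 12) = s*(s - 3)*(s + 4)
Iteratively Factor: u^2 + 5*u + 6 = (u + 2)*(u + 3)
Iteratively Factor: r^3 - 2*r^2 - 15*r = (r - 5)*(r^2 + 3*r) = (r - 5)*(r + 3)*(r)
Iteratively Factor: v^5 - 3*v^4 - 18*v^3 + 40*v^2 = (v)*(v^4 - 3*v^3 - 18*v^2 + 40*v) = v^2*(v^3 - 3*v^2 - 18*v + 40) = v^2*(v + 4)*(v^2 - 7*v + 10) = v^2*(v - 5)*(v + 4)*(v - 2)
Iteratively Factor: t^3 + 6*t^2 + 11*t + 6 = (t + 3)*(t^2 + 3*t + 2) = (t + 2)*(t + 3)*(t + 1)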